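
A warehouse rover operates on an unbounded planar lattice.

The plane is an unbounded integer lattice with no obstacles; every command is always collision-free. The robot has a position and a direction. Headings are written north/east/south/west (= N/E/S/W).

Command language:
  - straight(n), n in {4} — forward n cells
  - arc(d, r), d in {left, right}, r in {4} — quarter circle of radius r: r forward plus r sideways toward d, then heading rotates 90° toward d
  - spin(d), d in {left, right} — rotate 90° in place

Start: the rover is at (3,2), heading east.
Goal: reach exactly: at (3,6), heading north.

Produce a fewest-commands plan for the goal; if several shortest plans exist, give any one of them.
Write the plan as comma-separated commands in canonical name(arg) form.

spin(left), straight(4)

from: at (3,2), heading east
[1] after spin(left): at (3,2), heading north
[2] after straight(4): at (3,6), heading north
minimal: 2 command(s), checked below 2.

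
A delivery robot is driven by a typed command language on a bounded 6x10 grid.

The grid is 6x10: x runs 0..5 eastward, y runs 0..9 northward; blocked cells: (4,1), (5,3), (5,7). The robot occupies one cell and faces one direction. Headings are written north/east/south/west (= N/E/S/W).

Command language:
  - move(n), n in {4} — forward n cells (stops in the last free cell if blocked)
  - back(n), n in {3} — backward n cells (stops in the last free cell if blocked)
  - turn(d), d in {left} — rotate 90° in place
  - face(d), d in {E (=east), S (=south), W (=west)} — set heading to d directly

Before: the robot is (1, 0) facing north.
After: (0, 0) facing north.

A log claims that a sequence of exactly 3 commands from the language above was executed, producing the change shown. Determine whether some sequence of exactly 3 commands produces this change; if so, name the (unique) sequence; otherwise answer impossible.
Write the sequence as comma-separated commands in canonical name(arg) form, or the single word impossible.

face(E), back(3), turn(left)

key: running turn(left) before face(E) would end elsewhere — order is forced
begin: (1, 0) facing north
step 1 (face(E)): (1, 0) facing east
step 2 (back(3)): (0, 0) facing east
step 3 (turn(left)): (0, 0) facing north
uniquely the one of 216 3-step routes that fits.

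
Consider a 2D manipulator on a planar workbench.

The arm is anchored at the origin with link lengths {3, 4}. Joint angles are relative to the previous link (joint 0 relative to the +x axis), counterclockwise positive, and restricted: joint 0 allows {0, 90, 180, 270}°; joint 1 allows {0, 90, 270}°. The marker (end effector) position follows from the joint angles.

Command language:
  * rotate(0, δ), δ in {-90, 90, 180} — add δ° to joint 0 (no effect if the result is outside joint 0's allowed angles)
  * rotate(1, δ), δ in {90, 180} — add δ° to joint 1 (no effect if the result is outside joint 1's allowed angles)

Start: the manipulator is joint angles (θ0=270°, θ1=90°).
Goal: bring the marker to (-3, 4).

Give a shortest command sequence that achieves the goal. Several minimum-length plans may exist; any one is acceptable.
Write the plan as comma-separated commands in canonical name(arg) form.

rotate(1, 180), rotate(0, -90)

start: joint angles (θ0=270°, θ1=90°)
[1] after rotate(1, 180): joint angles (θ0=270°, θ1=270°)
[2] after rotate(0, -90): joint angles (θ0=180°, θ1=270°)
nothing shorter than 2 reaches the goal.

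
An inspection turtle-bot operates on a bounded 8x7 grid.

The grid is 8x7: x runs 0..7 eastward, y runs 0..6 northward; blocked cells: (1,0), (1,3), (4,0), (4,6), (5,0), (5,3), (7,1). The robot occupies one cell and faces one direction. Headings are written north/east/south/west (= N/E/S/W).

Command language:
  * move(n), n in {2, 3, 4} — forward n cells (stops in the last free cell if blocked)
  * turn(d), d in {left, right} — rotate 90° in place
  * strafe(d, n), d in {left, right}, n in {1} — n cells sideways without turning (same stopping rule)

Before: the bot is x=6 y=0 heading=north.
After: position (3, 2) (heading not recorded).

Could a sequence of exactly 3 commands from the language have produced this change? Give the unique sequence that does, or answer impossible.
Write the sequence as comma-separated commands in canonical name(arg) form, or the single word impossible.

key: order matters: swapping move(2) and move(3) lands elsewhere
initial: x=6 y=0 heading=north
[1] after move(2): x=6 y=2 heading=north
[2] after turn(left): x=6 y=2 heading=west
[3] after move(3): x=3 y=2 heading=west
all 343 alternatives checked — unique.

move(2), turn(left), move(3)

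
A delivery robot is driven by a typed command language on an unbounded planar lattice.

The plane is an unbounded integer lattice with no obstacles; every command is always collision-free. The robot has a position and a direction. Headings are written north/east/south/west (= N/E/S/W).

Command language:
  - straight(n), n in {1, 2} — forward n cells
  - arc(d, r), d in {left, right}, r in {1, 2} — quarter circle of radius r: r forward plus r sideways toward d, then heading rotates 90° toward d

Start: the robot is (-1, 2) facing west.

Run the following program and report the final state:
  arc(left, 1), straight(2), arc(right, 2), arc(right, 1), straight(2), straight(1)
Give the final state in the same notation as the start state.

(-5, 1) facing north

initial: (-1, 2) facing west
t=1 arc(left, 1) ⇒ (-2, 1) facing south
t=2 straight(2) ⇒ (-2, -1) facing south
t=3 arc(right, 2) ⇒ (-4, -3) facing west
t=4 arc(right, 1) ⇒ (-5, -2) facing north
t=5 straight(2) ⇒ (-5, 0) facing north
t=6 straight(1) ⇒ (-5, 1) facing north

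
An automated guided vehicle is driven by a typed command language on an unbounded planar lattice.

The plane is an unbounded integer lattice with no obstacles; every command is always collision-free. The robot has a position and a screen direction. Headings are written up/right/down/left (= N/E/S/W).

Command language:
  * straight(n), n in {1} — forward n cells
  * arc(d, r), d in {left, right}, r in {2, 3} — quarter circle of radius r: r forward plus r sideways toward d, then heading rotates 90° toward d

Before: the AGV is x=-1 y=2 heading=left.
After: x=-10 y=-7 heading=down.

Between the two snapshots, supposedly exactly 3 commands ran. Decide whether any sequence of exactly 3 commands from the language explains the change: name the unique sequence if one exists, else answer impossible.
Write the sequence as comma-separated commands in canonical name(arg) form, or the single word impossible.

arc(left, 3), arc(right, 3), arc(left, 3)

key: cell and facing (now S) both changed — the 3 commands mix motion and turning
t0: x=-1 y=2 heading=left
[1] after arc(left, 3): x=-4 y=-1 heading=down
[2] after arc(right, 3): x=-7 y=-4 heading=left
[3] after arc(left, 3): x=-10 y=-7 heading=down
uniquely the one of 125 3-step routes that fits.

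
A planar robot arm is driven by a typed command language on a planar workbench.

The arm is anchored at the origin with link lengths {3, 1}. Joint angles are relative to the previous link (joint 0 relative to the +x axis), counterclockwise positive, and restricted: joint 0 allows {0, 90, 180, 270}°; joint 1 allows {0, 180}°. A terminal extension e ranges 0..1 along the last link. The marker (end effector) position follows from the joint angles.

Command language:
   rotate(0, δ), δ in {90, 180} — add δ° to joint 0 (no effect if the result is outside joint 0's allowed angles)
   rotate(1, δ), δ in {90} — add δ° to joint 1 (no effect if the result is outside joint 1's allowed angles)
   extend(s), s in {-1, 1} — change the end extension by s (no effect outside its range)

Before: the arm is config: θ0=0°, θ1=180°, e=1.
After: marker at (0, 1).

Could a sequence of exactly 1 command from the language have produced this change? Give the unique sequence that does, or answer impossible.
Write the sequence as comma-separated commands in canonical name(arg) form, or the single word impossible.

begin: config: θ0=0°, θ1=180°, e=1
t=1 rotate(0, 90) ⇒ config: θ0=90°, θ1=180°, e=1
all 5 alternatives checked — unique.

rotate(0, 90)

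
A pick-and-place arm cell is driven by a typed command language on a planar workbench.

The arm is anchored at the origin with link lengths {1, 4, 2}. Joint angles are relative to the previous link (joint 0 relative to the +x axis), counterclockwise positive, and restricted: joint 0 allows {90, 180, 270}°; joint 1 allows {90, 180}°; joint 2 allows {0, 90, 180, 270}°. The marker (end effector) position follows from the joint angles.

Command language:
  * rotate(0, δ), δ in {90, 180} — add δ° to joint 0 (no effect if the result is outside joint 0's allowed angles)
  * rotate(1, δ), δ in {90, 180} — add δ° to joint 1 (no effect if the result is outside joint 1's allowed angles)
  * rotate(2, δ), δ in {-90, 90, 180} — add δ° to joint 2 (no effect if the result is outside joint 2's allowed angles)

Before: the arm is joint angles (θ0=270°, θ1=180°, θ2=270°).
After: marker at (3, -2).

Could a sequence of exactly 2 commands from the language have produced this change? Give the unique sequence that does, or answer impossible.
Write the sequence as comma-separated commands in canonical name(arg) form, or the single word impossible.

rotate(0, 180), rotate(0, 90)

key: order matters: swapping rotate(0, 180) and rotate(0, 90) lands elsewhere
start: joint angles (θ0=270°, θ1=180°, θ2=270°)
step 1 (rotate(0, 180)): joint angles (θ0=90°, θ1=180°, θ2=270°)
step 2 (rotate(0, 90)): joint angles (θ0=180°, θ1=180°, θ2=270°)
all 49 alternatives checked — unique.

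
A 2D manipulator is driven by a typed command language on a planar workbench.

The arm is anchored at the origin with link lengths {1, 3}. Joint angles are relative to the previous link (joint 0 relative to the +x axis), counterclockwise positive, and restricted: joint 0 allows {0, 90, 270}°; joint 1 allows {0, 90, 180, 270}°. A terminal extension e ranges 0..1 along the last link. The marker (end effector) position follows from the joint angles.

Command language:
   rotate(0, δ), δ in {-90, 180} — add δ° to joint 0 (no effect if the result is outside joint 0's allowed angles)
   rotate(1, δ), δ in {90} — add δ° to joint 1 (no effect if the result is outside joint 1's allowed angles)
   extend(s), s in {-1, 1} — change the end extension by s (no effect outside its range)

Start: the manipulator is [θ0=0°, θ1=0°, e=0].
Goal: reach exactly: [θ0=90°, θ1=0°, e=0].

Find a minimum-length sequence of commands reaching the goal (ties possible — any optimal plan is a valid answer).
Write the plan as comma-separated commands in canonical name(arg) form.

rotate(0, -90), rotate(0, 180)

begin: [θ0=0°, θ1=0°, e=0]
step 1 (rotate(0, -90)): [θ0=270°, θ1=0°, e=0]
step 2 (rotate(0, 180)): [θ0=90°, θ1=0°, e=0]
no 1-step plan works, so 2 is optimal.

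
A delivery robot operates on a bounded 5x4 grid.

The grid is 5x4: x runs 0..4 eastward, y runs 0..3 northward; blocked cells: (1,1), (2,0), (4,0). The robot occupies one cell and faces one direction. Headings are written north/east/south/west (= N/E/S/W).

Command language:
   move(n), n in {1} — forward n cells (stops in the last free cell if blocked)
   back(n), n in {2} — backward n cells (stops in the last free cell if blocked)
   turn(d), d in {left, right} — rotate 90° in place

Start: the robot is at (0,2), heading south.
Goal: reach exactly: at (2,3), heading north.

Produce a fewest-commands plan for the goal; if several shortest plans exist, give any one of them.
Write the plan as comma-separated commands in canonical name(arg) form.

back(2), turn(right), back(2), turn(right)

begin: at (0,2), heading south
[1] after back(2): at (0,3), heading south
[2] after turn(right): at (0,3), heading west
[3] after back(2): at (2,3), heading west
[4] after turn(right): at (2,3), heading north
nothing shorter than 4 reaches the goal.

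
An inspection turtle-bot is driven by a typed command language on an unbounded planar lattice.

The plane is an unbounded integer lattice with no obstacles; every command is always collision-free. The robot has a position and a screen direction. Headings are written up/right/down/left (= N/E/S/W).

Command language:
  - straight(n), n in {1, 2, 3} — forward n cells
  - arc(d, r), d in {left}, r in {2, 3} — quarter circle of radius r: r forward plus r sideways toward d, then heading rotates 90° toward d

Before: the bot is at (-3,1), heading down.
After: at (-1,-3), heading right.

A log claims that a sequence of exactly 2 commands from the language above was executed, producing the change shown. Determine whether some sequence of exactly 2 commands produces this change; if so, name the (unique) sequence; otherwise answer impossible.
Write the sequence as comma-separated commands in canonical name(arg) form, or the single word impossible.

straight(2), arc(left, 2)

key: order matters: swapping straight(2) and arc(left, 2) lands elsewhere
t0: at (-3,1), heading down
step 1 (straight(2)): at (-3,-1), heading down
step 2 (arc(left, 2)): at (-1,-3), heading right
no rival 2-sequence matches.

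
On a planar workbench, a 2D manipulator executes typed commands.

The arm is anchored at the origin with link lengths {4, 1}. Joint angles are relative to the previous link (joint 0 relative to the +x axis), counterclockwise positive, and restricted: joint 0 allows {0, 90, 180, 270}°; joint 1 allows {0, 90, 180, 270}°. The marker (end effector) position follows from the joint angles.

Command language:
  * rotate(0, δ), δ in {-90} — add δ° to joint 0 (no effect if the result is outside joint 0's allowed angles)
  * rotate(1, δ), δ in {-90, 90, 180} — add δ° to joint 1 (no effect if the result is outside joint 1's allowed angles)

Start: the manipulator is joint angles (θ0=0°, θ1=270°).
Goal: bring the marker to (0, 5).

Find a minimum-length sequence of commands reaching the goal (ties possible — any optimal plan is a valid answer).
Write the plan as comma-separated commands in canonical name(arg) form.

rotate(0, -90), rotate(0, -90), rotate(0, -90), rotate(1, 90)

initial: joint angles (θ0=0°, θ1=270°)
t=1 rotate(0, -90) ⇒ joint angles (θ0=270°, θ1=270°)
t=2 rotate(0, -90) ⇒ joint angles (θ0=180°, θ1=270°)
t=3 rotate(0, -90) ⇒ joint angles (θ0=90°, θ1=270°)
t=4 rotate(1, 90) ⇒ joint angles (θ0=90°, θ1=0°)
shorter routes all fall short; 4 is best.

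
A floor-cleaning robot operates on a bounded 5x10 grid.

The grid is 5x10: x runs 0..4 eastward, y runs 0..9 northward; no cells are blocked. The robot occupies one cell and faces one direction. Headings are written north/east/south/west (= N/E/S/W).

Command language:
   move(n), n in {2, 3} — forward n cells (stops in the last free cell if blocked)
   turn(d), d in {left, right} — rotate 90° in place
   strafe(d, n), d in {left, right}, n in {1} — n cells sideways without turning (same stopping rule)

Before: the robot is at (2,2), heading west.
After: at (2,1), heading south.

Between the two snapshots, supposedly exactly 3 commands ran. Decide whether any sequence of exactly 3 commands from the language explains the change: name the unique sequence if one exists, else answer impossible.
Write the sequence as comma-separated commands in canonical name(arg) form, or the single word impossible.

key: order matters: swapping strafe(right, 1) and move(2) lands elsewhere
from: at (2,2), heading west
t=1 strafe(right, 1) ⇒ at (2,3), heading west
t=2 turn(left) ⇒ at (2,3), heading south
t=3 move(2) ⇒ at (2,1), heading south
no rival 3-sequence matches.

strafe(right, 1), turn(left), move(2)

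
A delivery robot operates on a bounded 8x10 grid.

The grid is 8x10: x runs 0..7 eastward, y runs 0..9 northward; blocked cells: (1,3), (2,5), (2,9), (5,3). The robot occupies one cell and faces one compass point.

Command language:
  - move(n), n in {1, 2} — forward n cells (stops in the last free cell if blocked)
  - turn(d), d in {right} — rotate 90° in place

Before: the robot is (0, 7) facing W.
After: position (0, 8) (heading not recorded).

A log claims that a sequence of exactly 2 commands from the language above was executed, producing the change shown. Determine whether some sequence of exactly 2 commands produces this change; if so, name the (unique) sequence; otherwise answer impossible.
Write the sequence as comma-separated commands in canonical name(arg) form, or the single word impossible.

key: order matters: swapping turn(right) and move(1) lands elsewhere
from: (0, 7) facing W
step 1 (turn(right)): (0, 7) facing N
step 2 (move(1)): (0, 8) facing N
no rival 2-sequence matches.

turn(right), move(1)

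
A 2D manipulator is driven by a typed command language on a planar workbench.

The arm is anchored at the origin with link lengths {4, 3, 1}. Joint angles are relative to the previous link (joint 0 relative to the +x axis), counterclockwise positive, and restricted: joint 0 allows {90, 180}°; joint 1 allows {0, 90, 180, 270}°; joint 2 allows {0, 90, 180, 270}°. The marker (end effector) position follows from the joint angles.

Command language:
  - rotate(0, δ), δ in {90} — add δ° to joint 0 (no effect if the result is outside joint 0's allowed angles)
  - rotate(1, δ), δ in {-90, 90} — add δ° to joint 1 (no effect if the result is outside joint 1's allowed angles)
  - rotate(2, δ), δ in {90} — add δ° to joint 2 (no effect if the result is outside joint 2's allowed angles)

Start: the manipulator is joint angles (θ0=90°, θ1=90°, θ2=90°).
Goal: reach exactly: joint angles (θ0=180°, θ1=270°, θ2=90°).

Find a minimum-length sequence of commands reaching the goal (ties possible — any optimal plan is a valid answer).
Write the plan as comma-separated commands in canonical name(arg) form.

t0: joint angles (θ0=90°, θ1=90°, θ2=90°)
t=1 rotate(1, 90) ⇒ joint angles (θ0=90°, θ1=180°, θ2=90°)
t=2 rotate(1, 90) ⇒ joint angles (θ0=90°, θ1=270°, θ2=90°)
t=3 rotate(0, 90) ⇒ joint angles (θ0=180°, θ1=270°, θ2=90°)
nothing shorter than 3 reaches the goal.

rotate(1, 90), rotate(1, 90), rotate(0, 90)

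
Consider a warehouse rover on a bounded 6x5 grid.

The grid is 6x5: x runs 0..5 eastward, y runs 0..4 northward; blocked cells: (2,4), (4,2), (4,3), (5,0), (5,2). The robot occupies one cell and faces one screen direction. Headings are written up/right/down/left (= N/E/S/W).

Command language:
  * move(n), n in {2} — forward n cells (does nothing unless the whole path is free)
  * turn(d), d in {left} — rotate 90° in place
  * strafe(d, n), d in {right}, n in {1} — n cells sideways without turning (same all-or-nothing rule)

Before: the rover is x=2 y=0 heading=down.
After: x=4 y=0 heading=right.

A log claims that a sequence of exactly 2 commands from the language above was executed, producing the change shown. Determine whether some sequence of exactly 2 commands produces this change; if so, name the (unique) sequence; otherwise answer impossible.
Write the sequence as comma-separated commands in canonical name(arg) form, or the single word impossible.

turn(left), move(2)

key: order matters: swapping turn(left) and move(2) lands elsewhere
initial: x=2 y=0 heading=down
[1] after turn(left): x=2 y=0 heading=right
[2] after move(2): x=4 y=0 heading=right
no other 2-command option fits: unique.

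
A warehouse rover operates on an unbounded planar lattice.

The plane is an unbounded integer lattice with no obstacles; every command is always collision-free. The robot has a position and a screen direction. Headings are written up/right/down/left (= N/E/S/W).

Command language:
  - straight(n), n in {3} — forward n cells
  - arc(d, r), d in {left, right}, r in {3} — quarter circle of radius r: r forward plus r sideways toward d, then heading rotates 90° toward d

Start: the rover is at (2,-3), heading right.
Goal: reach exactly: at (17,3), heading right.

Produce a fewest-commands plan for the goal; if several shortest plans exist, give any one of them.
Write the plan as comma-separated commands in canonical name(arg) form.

arc(left, 3), arc(right, 3), straight(3), straight(3), straight(3)

t0: at (2,-3), heading right
t=1 arc(left, 3) ⇒ at (5,0), heading up
t=2 arc(right, 3) ⇒ at (8,3), heading right
t=3 straight(3) ⇒ at (11,3), heading right
t=4 straight(3) ⇒ at (14,3), heading right
t=5 straight(3) ⇒ at (17,3), heading right
nothing shorter than 5 reaches the goal.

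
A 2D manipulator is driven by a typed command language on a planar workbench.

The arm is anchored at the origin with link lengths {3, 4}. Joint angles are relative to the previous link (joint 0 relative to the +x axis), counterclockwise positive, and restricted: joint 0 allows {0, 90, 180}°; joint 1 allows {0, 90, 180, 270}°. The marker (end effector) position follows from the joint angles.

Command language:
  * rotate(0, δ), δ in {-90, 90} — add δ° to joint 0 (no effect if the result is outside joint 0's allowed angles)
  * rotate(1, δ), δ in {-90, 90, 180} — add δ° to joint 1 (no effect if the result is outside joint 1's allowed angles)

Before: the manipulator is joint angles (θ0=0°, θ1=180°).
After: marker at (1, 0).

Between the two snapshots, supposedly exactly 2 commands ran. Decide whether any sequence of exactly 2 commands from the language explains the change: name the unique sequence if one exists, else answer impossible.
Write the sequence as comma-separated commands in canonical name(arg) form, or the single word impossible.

begin: joint angles (θ0=0°, θ1=180°)
1. rotate(0, 90) → joint angles (θ0=90°, θ1=180°)
2. rotate(0, 90) → joint angles (θ0=180°, θ1=180°)
no rival 2-sequence matches.

rotate(0, 90), rotate(0, 90)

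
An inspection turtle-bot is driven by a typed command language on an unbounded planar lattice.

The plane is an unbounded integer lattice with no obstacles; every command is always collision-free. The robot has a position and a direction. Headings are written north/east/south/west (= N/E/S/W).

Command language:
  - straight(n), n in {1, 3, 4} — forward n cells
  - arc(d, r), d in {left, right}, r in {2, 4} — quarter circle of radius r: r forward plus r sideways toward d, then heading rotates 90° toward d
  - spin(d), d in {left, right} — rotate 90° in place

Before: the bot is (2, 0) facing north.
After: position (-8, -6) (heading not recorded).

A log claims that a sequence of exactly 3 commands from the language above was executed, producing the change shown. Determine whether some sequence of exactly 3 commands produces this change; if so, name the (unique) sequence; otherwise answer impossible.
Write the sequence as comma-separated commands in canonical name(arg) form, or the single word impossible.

arc(left, 2), arc(left, 4), arc(right, 4)

key: order matters: swapping arc(left, 2) and arc(right, 4) lands elsewhere
initial: (2, 0) facing north
[1] after arc(left, 2): (0, 2) facing west
[2] after arc(left, 4): (-4, -2) facing south
[3] after arc(right, 4): (-8, -6) facing west
all 729 alternatives checked — unique.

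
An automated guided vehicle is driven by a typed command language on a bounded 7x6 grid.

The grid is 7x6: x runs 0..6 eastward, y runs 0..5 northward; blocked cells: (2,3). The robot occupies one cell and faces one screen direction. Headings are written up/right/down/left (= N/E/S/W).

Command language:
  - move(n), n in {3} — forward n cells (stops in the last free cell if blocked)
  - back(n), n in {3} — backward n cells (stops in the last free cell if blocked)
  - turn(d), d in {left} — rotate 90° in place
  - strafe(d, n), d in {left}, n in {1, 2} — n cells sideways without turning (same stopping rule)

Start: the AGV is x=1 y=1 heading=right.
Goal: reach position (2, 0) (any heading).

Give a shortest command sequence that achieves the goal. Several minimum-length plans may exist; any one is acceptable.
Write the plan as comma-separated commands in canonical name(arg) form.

initial: x=1 y=1 heading=right
1. move(3) → x=4 y=1 heading=right
2. turn(left) → x=4 y=1 heading=up
3. back(3) → x=4 y=0 heading=up
4. strafe(left, 2) → x=2 y=0 heading=up
nothing shorter than 4 reaches the goal.

move(3), turn(left), back(3), strafe(left, 2)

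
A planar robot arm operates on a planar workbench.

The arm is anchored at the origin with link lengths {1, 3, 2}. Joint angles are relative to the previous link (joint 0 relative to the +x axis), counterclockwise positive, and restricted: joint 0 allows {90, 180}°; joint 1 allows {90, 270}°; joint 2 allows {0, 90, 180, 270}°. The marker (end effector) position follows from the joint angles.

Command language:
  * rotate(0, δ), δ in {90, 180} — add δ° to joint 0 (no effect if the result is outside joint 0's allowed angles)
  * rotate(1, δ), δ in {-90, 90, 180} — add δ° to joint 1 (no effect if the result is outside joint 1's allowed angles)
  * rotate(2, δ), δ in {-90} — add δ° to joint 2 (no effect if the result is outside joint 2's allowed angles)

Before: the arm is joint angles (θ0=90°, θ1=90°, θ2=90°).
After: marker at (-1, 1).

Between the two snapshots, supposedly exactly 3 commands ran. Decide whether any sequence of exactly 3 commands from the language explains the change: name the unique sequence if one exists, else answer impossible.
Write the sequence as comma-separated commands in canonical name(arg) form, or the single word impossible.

rotate(2, -90), rotate(2, -90), rotate(2, -90)

t0: joint angles (θ0=90°, θ1=90°, θ2=90°)
1. rotate(2, -90) → joint angles (θ0=90°, θ1=90°, θ2=0°)
2. rotate(2, -90) → joint angles (θ0=90°, θ1=90°, θ2=270°)
3. rotate(2, -90) → joint angles (θ0=90°, θ1=90°, θ2=180°)
no other 3-command option fits: unique.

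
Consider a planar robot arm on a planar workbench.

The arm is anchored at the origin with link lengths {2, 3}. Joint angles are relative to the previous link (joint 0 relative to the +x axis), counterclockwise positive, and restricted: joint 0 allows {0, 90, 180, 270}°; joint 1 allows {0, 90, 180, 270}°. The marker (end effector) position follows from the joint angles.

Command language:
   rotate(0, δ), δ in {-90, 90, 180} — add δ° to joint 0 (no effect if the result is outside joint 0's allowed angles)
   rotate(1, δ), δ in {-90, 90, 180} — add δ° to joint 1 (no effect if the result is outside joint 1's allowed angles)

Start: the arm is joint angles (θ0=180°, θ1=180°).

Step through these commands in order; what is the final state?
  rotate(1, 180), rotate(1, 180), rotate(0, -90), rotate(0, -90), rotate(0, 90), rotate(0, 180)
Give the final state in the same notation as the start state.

joint angles (θ0=270°, θ1=180°)

from: joint angles (θ0=180°, θ1=180°)
t=1 rotate(1, 180) ⇒ joint angles (θ0=180°, θ1=0°)
t=2 rotate(1, 180) ⇒ joint angles (θ0=180°, θ1=180°)
t=3 rotate(0, -90) ⇒ joint angles (θ0=90°, θ1=180°)
t=4 rotate(0, -90) ⇒ joint angles (θ0=0°, θ1=180°)
t=5 rotate(0, 90) ⇒ joint angles (θ0=90°, θ1=180°)
t=6 rotate(0, 180) ⇒ joint angles (θ0=270°, θ1=180°)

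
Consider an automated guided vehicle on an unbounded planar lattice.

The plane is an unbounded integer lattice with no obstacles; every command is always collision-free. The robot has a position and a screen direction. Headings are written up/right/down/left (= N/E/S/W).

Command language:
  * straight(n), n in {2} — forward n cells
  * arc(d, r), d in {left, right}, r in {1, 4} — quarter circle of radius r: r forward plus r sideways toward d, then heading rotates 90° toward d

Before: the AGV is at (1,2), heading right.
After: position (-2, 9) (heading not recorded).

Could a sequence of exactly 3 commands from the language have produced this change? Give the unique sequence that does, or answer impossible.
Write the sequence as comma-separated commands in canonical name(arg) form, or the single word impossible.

arc(left, 1), straight(2), arc(left, 4)

key: running arc(left, 4) before arc(left, 1) would end elsewhere — order is forced
start: at (1,2), heading right
1. arc(left, 1) → at (2,3), heading up
2. straight(2) → at (2,5), heading up
3. arc(left, 4) → at (-2,9), heading left
no other 3-command option fits: unique.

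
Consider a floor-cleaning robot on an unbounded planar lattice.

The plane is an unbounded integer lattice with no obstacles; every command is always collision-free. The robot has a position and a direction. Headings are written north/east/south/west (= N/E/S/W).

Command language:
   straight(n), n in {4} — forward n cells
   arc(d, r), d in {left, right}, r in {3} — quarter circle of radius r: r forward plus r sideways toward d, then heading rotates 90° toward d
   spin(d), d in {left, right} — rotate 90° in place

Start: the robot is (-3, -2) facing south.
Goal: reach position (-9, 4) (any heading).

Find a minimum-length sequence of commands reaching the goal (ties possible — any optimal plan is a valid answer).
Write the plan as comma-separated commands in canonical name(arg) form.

spin(right), arc(right, 3), arc(left, 3)

begin: (-3, -2) facing south
1. spin(right) → (-3, -2) facing west
2. arc(right, 3) → (-6, 1) facing north
3. arc(left, 3) → (-9, 4) facing west
nothing shorter than 3 reaches the goal.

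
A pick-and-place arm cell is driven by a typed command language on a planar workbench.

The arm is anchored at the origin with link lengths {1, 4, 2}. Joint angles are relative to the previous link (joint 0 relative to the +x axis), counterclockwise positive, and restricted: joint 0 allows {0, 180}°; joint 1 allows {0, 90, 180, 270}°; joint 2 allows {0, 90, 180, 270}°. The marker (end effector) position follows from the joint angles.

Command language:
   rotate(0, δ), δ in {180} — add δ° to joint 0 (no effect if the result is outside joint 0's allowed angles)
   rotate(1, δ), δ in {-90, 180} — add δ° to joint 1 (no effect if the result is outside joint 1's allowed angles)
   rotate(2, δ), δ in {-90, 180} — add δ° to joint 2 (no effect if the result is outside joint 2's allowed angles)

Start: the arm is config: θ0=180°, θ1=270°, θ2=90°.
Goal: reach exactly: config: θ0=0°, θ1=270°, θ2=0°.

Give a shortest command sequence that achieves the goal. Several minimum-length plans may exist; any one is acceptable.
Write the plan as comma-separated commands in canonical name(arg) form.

from: config: θ0=180°, θ1=270°, θ2=90°
[1] after rotate(2, -90): config: θ0=180°, θ1=270°, θ2=0°
[2] after rotate(0, 180): config: θ0=0°, θ1=270°, θ2=0°
nothing shorter than 2 reaches the goal.

rotate(2, -90), rotate(0, 180)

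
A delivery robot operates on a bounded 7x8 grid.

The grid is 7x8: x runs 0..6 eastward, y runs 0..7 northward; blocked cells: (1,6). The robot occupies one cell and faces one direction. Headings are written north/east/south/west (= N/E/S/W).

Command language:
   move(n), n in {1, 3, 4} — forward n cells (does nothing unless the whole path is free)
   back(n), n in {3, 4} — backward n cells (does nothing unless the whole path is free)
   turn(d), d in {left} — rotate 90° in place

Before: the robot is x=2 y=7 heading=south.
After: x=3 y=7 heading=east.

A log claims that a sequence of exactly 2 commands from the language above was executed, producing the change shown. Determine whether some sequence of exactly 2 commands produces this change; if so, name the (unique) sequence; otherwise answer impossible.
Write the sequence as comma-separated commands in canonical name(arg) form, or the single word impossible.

key: cell and facing (now E) both changed — the 2 commands mix motion and turning
t0: x=2 y=7 heading=south
t=1 turn(left) ⇒ x=2 y=7 heading=east
t=2 move(1) ⇒ x=3 y=7 heading=east
no other 2-command option fits: unique.

turn(left), move(1)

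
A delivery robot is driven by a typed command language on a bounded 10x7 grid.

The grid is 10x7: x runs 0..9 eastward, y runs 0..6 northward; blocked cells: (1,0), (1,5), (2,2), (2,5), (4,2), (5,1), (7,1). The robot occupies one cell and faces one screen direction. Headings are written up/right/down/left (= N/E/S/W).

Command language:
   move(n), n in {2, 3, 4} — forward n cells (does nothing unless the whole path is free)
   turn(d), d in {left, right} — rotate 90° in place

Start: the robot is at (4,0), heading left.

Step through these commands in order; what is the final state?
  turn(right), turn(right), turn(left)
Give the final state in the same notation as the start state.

at (4,0), heading up

from: at (4,0), heading left
step 1 (turn(right)): at (4,0), heading up
step 2 (turn(right)): at (4,0), heading right
step 3 (turn(left)): at (4,0), heading up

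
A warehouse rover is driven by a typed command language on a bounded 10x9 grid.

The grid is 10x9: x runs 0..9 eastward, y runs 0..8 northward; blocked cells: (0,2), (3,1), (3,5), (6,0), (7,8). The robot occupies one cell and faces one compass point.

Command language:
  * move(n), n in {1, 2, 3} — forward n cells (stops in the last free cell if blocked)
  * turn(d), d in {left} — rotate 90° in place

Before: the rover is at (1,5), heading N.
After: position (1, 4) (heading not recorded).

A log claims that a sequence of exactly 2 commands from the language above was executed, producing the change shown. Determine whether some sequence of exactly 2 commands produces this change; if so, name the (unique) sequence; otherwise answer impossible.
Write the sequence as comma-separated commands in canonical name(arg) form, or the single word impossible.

all 16 sequences checked — none match.

impossible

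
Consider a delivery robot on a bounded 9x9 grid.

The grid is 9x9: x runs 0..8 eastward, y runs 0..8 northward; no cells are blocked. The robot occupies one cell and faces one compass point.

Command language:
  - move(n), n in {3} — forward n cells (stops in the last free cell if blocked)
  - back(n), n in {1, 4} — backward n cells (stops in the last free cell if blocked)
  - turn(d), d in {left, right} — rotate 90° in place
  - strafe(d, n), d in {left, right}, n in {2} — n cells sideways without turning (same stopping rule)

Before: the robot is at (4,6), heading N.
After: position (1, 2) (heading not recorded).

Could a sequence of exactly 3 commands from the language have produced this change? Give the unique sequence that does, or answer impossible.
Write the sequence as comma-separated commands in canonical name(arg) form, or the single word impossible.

key: running move(3) before back(4) would end elsewhere — order is forced
begin: at (4,6), heading N
[1] after back(4): at (4,2), heading N
[2] after turn(left): at (4,2), heading W
[3] after move(3): at (1,2), heading W
uniquely the one of 343 3-step routes that fits.

back(4), turn(left), move(3)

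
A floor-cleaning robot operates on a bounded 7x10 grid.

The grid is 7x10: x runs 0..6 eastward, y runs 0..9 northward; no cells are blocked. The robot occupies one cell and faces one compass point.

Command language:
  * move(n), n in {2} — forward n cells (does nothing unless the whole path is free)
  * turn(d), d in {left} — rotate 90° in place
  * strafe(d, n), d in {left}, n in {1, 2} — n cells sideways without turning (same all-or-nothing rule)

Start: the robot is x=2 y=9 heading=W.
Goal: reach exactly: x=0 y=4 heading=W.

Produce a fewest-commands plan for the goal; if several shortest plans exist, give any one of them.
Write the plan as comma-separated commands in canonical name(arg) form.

t0: x=2 y=9 heading=W
step 1 (move(2)): x=0 y=9 heading=W
step 2 (strafe(left, 1)): x=0 y=8 heading=W
step 3 (strafe(left, 2)): x=0 y=6 heading=W
step 4 (strafe(left, 2)): x=0 y=4 heading=W
nothing shorter than 4 reaches the goal.

move(2), strafe(left, 1), strafe(left, 2), strafe(left, 2)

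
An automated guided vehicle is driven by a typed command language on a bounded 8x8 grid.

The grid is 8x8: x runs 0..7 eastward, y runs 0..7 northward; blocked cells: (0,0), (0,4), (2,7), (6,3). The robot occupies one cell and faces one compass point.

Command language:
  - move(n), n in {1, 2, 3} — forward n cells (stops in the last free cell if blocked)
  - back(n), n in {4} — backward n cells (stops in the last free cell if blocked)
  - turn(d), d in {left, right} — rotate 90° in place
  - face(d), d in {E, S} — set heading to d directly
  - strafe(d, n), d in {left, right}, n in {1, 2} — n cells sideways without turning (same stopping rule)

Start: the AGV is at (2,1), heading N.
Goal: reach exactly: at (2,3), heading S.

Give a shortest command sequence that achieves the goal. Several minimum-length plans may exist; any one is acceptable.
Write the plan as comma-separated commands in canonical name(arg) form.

start: at (2,1), heading N
step 1 (move(2)): at (2,3), heading N
step 2 (face(S)): at (2,3), heading S
shorter routes all fall short; 2 is best.

move(2), face(S)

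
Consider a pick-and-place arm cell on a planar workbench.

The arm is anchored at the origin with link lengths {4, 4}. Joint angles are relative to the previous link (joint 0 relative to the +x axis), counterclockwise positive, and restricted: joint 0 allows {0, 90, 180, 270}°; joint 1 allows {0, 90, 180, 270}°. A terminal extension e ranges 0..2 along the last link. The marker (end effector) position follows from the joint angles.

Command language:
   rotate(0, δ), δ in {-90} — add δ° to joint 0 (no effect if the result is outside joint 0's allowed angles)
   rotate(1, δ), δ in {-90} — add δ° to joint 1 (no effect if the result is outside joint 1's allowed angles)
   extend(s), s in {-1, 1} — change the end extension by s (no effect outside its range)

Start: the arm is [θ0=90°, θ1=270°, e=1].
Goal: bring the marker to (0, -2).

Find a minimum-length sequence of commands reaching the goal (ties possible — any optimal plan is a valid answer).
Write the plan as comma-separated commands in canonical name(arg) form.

begin: [θ0=90°, θ1=270°, e=1]
1. rotate(1, -90) → [θ0=90°, θ1=180°, e=1]
2. extend(1) → [θ0=90°, θ1=180°, e=2]
no 1-step plan works, so 2 is optimal.

rotate(1, -90), extend(1)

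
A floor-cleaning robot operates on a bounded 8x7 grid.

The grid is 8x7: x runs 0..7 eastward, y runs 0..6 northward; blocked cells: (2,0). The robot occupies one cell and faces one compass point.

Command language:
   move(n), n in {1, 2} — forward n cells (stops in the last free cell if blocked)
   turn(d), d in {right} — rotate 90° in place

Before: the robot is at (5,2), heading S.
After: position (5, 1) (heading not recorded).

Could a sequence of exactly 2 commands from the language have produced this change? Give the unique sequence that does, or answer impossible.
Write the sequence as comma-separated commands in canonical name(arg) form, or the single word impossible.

key: order matters: swapping move(1) and turn(right) lands elsewhere
start: at (5,2), heading S
t=1 move(1) ⇒ at (5,1), heading S
t=2 turn(right) ⇒ at (5,1), heading W
no other 2-command option fits: unique.

move(1), turn(right)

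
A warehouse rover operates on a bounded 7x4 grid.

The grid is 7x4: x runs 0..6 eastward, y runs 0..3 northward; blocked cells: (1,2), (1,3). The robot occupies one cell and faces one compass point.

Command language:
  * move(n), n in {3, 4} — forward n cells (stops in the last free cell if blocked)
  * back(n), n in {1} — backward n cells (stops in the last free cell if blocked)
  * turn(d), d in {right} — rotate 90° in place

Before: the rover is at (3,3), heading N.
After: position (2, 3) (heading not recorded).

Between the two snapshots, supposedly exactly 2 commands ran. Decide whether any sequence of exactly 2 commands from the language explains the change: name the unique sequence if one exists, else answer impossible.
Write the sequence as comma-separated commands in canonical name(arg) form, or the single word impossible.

key: order matters: swapping turn(right) and back(1) lands elsewhere
t0: at (3,3), heading N
[1] after turn(right): at (3,3), heading E
[2] after back(1): at (2,3), heading E
uniquely the one of 16 2-step routes that fits.

turn(right), back(1)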